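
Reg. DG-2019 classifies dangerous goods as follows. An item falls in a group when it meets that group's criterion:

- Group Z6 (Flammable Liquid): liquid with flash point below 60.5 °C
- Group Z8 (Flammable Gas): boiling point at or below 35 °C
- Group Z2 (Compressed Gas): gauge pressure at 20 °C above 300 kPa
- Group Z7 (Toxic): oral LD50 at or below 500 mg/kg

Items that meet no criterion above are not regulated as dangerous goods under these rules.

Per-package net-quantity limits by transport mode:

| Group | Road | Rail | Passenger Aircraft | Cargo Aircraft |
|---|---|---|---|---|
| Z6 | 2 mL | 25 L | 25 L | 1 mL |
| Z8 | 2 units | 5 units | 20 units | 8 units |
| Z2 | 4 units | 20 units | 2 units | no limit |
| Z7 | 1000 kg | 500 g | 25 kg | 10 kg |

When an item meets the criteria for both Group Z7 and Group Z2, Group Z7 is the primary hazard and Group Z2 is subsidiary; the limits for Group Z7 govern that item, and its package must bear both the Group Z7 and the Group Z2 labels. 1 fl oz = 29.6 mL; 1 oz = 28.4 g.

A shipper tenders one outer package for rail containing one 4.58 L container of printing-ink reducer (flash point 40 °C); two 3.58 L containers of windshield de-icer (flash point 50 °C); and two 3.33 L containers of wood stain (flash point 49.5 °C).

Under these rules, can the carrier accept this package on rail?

Yes

The printing-ink reducer has flash point 40 °C, which is < 60.5 °C, so it is Group Z6 (Flammable Liquid).
With flash point 50 °C (< 60.5 °C), the windshield de-icer falls in Group Z6.
With flash point 49.5 °C (< 60.5 °C), the wood stain falls in Group Z6.
Total Group Z6: 4.58 L + (two 3.58 L containers = 7.16 L) + (two 3.33 L containers = 6.66 L) = 18.4 L.
That is within the Group Z6 rail limit of 25 L.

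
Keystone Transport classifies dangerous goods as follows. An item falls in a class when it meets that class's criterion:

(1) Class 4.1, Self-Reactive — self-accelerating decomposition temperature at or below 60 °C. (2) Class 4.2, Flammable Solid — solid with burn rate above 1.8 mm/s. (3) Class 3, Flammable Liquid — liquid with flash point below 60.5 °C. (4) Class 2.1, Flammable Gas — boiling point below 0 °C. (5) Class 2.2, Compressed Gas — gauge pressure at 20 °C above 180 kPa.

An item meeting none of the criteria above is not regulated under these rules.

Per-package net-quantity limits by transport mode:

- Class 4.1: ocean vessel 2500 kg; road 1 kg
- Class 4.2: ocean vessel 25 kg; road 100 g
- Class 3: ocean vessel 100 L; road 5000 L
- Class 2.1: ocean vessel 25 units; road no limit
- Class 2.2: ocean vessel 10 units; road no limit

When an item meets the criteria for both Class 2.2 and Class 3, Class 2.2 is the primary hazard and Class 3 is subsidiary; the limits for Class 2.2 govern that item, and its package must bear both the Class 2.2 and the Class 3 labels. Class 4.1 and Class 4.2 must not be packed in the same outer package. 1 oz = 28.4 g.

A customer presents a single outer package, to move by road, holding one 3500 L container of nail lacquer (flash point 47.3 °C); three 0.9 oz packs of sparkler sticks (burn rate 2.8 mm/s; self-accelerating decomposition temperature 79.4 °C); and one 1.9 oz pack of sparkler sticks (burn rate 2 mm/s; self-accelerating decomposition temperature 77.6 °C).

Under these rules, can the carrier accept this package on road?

Nail lacquer: flash point 47.3 °C < 60.5 °C → Class 3 (Flammable Liquid).
The sparkler sticks have burn rate 2.8 mm/s, which is > 1.8 mm/s, so they are Class 4.2 (Flammable Solid).
Burn rate 2 mm/s meets the Class 4.2 criterion (Flammable Solid), so the sparkler sticks are Class 4.2.
Class 4.2 net quantity: (three 0.9 oz packs = 76.68 g) + (one 1.9 oz pack = 53.96 g) = 130.64 g.
That exceeds the Class 4.2 road limit of 100 g.
Class 3 quantity: 3500 L.
3500 L ≤ 5000 L (road limit, Class 3) — within limit.
The segregation rule (Class 4.1 with Class 4.2) does not apply to Class 4.2 with Class 3.

No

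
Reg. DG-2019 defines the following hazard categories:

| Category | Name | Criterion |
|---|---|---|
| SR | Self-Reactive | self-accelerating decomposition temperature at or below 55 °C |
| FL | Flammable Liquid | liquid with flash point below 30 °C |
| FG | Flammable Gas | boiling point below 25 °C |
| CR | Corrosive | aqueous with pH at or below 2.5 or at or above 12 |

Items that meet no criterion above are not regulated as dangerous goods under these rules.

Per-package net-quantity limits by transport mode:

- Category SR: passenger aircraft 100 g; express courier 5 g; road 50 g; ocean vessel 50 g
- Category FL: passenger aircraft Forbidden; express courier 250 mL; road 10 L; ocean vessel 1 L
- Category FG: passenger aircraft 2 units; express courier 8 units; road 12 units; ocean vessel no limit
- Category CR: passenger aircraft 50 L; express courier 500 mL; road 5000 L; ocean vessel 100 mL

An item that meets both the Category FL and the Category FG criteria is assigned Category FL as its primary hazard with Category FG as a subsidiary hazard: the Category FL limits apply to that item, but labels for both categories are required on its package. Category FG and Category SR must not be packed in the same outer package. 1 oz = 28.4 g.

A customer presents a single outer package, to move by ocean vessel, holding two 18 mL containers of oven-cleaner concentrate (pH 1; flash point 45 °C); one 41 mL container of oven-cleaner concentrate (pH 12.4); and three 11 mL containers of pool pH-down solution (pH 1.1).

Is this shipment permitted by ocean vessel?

The oven-cleaner concentrate has pH 1, which is ≤ 2.5, so it is Category CR (Corrosive).
pH 12.4 meets the Category CR criterion (Corrosive), so the oven-cleaner concentrate is Category CR.
pH 1.1 meets the Category CR criterion (Corrosive), so the pool pH-down solution is Category CR.
Total Category CR: (two 18 mL containers = 36 mL) + 41 mL + (three 11 mL containers = 33 mL) = 110 mL.
That exceeds the Category CR ocean vessel limit of 100 mL.

No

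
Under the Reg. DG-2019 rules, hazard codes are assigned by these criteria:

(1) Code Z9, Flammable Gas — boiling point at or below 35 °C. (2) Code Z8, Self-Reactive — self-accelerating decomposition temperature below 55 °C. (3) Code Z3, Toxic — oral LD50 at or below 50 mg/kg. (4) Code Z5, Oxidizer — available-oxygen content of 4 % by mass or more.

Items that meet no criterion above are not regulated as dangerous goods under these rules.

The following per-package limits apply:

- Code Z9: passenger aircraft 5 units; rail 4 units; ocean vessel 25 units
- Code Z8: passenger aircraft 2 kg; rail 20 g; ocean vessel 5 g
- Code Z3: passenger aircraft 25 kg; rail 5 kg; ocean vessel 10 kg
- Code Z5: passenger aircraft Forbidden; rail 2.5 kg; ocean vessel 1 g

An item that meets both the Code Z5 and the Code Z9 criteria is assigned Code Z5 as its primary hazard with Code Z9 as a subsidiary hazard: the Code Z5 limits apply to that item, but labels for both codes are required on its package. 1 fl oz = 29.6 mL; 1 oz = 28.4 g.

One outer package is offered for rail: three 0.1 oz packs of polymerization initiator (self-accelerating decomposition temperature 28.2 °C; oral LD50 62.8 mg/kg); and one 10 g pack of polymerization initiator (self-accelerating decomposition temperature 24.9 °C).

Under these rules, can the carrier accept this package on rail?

Yes

The polymerization initiator has self-accelerating decomposition temperature 28.2 °C, which is < 55 °C, so it is Code Z8 (Self-Reactive).
With self-accelerating decomposition temperature 24.9 °C (< 55 °C), the polymerization initiator falls in Code Z8.
Total Code Z8: (three 0.1 oz packs = 8.52 g) + 10 g = 18.52 g.
18.52 g ≤ 20 g (rail limit, Code Z8) — within limit.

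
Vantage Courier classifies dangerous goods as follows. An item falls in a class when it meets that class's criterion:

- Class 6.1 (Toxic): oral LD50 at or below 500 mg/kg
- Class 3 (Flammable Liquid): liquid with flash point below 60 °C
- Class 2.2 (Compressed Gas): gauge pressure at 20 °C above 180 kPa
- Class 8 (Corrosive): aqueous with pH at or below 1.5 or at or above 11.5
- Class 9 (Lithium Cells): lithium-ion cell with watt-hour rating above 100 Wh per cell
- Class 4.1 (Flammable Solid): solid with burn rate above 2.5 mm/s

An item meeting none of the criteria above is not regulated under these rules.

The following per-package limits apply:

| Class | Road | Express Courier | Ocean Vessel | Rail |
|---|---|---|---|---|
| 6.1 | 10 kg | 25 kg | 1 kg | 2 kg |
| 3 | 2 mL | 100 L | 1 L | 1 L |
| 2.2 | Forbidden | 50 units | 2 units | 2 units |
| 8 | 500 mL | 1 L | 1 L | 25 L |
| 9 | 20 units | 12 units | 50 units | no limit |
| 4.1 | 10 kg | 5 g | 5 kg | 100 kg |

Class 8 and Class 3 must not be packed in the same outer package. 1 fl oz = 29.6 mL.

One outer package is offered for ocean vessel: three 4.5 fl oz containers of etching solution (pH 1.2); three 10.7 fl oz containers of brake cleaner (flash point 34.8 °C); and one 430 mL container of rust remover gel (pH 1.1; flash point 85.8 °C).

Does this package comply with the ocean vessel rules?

No

The etching solution has pH 1.2, which is ≤ 1.5, so it is Class 8 (Corrosive).
Flash point 34.8 °C meets the Class 3 criterion (Flammable Liquid), so the brake cleaner is Class 3.
pH 1.1 meets the Class 8 criterion (Corrosive), so the rust remover gel is Class 8.
Class 8 net quantity: (three 4.5 fl oz containers = 399.6 mL) + 430 mL = 829.6 mL.
829.6 mL ≤ 1 L (ocean vessel limit, Class 8) — within limit.
Class 3 quantity: three 10.7 fl oz containers = 950.16 mL.
That is within the Class 3 ocean vessel limit of 1 L.
Class 8 and Class 3 may not share an outer package.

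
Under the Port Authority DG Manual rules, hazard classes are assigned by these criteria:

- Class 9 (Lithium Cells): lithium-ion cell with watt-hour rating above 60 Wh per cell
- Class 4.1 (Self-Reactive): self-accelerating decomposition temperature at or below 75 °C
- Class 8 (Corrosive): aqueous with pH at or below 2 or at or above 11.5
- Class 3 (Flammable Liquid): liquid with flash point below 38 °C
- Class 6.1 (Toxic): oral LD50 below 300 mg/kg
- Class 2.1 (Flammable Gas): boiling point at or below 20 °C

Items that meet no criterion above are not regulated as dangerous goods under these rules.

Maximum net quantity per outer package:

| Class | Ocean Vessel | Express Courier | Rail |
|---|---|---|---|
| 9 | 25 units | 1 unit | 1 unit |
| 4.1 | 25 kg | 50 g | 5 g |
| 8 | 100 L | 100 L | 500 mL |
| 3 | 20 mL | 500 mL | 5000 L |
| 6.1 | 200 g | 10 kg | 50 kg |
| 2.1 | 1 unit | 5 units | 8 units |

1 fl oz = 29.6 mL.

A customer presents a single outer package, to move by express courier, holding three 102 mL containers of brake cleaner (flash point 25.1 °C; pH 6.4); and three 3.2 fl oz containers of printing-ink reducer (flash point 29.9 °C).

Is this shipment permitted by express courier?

Brake cleaner: flash point 25.1 °C < 38 °C → Class 3 (Flammable Liquid).
With flash point 29.9 °C (< 38 °C), the printing-ink reducer falls in Class 3.
Class 3 net quantity: (three 102 mL containers = 306 mL) + (three 3.2 fl oz containers = 284.16 mL) = 590.16 mL.
590.16 mL > 500 mL (express courier limit, Class 3) — over the limit.

No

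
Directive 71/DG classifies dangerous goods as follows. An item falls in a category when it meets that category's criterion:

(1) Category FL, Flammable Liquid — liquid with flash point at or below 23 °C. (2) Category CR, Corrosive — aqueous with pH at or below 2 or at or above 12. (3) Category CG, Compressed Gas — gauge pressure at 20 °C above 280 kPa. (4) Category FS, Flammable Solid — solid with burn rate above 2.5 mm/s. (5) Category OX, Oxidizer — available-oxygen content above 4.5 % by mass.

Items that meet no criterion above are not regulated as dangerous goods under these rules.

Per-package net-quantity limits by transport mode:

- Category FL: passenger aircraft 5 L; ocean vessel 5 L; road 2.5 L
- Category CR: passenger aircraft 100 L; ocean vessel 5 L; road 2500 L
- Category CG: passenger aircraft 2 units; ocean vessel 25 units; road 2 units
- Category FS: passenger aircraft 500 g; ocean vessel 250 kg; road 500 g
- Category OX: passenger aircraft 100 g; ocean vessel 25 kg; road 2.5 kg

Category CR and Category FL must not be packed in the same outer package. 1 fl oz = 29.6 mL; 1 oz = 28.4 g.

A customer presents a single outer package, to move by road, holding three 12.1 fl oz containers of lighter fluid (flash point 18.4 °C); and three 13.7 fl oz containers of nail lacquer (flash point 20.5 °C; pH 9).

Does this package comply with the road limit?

Yes

Flash point 18.4 °C meets the Category FL criterion (Flammable Liquid), so the lighter fluid is Category FL.
The nail lacquer has flash point 20.5 °C, which is ≤ 23 °C, so it is Category FL (Flammable Liquid).
Category FL net quantity: (three 12.1 fl oz containers = 1074.48 mL) + (three 13.7 fl oz containers = 1216.56 mL) = 2291.04 mL.
2291.04 mL is within the road limit of 2.5 L for Category FL.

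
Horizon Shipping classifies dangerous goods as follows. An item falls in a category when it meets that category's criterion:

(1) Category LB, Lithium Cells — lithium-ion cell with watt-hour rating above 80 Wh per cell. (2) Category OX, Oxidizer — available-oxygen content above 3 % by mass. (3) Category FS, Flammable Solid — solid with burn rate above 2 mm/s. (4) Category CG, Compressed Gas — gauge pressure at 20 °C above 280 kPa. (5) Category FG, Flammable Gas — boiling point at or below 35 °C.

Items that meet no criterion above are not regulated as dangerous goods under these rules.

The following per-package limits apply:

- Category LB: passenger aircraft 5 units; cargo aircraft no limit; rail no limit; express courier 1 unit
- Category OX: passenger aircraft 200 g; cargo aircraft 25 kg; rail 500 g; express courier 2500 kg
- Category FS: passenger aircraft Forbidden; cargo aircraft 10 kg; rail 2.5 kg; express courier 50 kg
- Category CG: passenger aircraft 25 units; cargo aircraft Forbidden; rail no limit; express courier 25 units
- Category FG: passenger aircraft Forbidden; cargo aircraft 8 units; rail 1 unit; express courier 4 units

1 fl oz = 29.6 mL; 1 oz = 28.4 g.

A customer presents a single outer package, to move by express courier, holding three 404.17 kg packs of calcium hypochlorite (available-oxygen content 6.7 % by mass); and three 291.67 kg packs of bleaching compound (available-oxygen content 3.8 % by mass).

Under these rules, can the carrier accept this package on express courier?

Available-oxygen content 6.7 % by mass meets the Category OX criterion (Oxidizer), so the calcium hypochlorite is Category OX.
The bleaching compound has available-oxygen content 3.8 % by mass, which is > 3 % by mass, so it is Category OX (Oxidizer).
Category OX net quantity: (three 404.17 kg packs = 1212.51 kg) + (three 291.67 kg packs = 875.01 kg) = 2087.52 kg.
That is within the Category OX express courier limit of 2500 kg.

Yes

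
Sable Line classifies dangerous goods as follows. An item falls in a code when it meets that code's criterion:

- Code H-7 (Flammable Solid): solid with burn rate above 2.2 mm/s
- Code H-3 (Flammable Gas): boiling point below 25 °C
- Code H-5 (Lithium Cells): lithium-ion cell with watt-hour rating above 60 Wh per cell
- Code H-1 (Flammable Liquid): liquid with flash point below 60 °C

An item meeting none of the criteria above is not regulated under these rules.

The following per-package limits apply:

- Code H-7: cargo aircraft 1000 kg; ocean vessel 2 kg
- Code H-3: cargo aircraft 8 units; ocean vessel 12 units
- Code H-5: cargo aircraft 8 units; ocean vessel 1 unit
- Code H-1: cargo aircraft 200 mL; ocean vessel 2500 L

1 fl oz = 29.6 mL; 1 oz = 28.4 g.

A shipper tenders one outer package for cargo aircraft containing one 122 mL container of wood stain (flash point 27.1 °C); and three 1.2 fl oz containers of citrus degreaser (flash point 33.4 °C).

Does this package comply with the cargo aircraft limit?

No

Wood stain: flash point 27.1 °C < 60 °C → Code H-1 (Flammable Liquid).
With flash point 33.4 °C (< 60 °C), the citrus degreaser falls in Code H-1.
Total Code H-1: 122 mL + (three 1.2 fl oz containers = 106.56 mL) = 228.56 mL.
228.56 mL exceeds the cargo aircraft limit of 200 mL for Code H-1.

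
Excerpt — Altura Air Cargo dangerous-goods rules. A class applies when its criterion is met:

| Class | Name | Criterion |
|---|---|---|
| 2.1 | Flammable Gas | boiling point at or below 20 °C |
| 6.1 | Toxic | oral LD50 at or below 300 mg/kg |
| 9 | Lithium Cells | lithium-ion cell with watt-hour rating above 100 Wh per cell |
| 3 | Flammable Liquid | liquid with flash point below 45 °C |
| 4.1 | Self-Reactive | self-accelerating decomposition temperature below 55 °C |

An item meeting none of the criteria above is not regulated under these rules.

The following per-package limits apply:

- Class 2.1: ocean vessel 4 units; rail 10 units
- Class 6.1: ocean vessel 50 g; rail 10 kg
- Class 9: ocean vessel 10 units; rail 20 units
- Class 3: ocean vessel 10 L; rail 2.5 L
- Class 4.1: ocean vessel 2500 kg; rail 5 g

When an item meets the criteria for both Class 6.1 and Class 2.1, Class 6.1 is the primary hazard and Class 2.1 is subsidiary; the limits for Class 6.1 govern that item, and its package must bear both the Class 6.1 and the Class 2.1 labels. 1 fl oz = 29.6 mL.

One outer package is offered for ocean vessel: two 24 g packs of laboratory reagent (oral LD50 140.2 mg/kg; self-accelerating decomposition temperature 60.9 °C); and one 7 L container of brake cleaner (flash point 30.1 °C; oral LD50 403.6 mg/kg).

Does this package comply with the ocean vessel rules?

Laboratory reagent: oral LD50 140.2 mg/kg ≤ 300 mg/kg → Class 6.1 (Toxic).
Flash point 30.1 °C meets the Class 3 criterion (Flammable Liquid), so the brake cleaner is Class 3.
Class 6.1 quantity: two 24 g packs = 48 g.
48 g ≤ 50 g (ocean vessel limit, Class 6.1) — within limit.
Class 3 quantity: 7 L.
That is within the Class 3 ocean vessel limit of 10 L.
Every hazard class is within its ocean vessel limit and no segregation rule is violated.

Yes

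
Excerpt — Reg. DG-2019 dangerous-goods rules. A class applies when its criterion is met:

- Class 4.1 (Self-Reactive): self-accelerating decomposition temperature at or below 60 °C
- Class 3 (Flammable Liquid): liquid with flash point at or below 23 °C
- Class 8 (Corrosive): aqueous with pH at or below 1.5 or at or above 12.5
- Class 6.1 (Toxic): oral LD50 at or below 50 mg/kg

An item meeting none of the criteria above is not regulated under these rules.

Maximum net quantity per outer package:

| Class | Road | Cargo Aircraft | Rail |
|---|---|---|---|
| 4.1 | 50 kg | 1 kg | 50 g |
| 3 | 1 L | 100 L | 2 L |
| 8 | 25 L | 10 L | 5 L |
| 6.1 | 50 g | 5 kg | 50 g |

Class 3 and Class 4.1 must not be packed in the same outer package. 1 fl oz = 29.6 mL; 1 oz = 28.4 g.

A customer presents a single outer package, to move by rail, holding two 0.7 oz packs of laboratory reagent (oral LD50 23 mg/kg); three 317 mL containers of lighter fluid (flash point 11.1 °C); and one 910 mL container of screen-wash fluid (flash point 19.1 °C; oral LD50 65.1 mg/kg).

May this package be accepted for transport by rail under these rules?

Laboratory reagent: oral LD50 23 mg/kg ≤ 50 mg/kg → Class 6.1 (Toxic).
With flash point 11.1 °C (≤ 23 °C), the lighter fluid falls in Class 3.
The screen-wash fluid has flash point 19.1 °C, which is ≤ 23 °C, so it is Class 3 (Flammable Liquid).
Class 3 net quantity: (three 317 mL containers = 951 mL) + 910 mL = 1.861 L.
1.861 L ≤ 2 L (rail limit, Class 3) — within limit.
Class 6.1 quantity: two 0.7 oz packs = 39.76 g.
39.76 g is within the rail limit of 50 g for Class 6.1.
The segregation rule (Class 3 with Class 4.1) does not apply to Class 3 with Class 6.1.
Every hazard class is within its rail limit and no segregation rule is violated.

Yes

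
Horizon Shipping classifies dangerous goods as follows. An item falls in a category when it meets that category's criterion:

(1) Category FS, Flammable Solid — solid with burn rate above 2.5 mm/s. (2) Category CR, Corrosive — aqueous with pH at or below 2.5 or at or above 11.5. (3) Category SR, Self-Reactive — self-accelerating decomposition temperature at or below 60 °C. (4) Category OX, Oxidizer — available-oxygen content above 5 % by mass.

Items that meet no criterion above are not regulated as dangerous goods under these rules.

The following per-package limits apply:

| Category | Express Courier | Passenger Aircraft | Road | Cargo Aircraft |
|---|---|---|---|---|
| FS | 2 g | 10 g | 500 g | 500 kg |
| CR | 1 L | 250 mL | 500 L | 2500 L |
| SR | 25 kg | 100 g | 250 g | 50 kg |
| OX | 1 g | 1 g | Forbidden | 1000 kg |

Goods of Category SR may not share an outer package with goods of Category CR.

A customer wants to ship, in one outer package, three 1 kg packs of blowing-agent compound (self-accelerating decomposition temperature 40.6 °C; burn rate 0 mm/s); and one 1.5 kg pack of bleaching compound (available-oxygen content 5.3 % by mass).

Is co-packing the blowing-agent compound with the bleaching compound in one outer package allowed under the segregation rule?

Yes

The blowing-agent compound has self-accelerating decomposition temperature 40.6 °C, which is ≤ 60 °C, so it is Category SR (Self-Reactive).
With available-oxygen content 5.3 % by mass (> 5 % by mass), the bleaching compound falls in Category OX.
No segregation rule bars Category SR with Category OX.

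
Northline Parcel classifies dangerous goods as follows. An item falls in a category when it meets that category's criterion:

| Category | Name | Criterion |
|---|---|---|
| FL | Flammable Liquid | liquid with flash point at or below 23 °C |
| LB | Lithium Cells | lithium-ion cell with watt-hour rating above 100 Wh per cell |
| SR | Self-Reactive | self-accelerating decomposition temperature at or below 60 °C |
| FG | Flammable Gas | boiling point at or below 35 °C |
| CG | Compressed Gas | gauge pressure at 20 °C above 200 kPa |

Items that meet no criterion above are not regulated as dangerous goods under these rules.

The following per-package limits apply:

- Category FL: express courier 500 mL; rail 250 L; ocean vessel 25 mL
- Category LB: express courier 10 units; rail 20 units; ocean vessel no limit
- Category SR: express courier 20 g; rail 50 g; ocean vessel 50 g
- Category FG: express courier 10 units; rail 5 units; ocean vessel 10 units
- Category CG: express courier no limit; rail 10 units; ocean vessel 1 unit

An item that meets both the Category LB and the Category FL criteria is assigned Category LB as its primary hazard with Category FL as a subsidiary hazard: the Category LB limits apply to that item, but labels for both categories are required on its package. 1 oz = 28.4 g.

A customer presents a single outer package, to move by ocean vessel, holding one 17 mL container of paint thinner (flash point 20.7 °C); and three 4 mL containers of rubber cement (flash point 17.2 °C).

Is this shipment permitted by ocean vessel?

No

Flash point 20.7 °C meets the Category FL criterion (Flammable Liquid), so the paint thinner is Category FL.
With flash point 17.2 °C (≤ 23 °C), the rubber cement falls in Category FL.
Category FL net quantity: 17 mL + (three 4 mL containers = 12 mL) = 29 mL.
That exceeds the Category FL ocean vessel limit of 25 mL.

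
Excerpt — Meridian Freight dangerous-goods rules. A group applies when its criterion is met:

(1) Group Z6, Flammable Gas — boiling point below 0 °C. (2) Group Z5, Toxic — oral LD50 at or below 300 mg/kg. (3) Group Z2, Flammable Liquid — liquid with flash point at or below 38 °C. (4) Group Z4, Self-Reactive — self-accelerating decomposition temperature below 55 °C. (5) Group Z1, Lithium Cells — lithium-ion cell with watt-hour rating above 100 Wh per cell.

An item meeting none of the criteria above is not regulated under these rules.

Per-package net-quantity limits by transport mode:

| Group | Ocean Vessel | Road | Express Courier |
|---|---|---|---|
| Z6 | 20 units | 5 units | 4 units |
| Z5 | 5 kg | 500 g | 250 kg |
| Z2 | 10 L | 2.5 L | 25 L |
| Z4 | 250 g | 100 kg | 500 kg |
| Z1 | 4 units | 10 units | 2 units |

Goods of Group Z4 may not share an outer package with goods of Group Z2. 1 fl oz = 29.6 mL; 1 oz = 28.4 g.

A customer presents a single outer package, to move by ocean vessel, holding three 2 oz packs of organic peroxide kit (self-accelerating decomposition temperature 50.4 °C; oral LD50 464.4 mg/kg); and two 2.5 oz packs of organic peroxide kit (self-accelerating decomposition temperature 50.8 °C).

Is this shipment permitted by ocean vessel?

With self-accelerating decomposition temperature 50.4 °C (< 55 °C), the organic peroxide kit falls in Group Z4.
With self-accelerating decomposition temperature 50.8 °C (< 55 °C), the organic peroxide kit falls in Group Z4.
Total Group Z4: (three 2 oz packs = 170.4 g) + (two 2.5 oz packs = 142 g) = 312.4 g.
312.4 g > 250 g (ocean vessel limit, Group Z4) — over the limit.

No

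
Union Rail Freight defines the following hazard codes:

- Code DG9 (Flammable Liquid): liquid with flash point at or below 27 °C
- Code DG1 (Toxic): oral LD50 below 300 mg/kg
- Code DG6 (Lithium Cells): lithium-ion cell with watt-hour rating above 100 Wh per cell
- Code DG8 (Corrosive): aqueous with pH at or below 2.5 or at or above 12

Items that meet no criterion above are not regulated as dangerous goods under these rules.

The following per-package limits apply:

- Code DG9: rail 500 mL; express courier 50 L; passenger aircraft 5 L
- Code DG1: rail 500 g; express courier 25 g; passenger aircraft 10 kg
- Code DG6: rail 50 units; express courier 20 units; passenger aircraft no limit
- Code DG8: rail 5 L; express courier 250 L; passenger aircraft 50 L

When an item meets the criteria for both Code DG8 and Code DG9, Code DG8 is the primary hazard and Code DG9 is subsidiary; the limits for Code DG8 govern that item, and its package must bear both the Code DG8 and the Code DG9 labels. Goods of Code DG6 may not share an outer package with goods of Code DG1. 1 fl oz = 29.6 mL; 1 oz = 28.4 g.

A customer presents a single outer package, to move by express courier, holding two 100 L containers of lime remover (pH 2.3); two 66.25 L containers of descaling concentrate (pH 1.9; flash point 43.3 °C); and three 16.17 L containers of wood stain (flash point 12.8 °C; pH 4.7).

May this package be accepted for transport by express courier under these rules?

With pH 2.3 (≤ 2.5), the lime remover falls in Code DG8.
pH 1.9 meets the Code DG8 criterion (Corrosive), so the descaling concentrate is Code DG8.
Flash point 12.8 °C meets the Code DG9 criterion (Flammable Liquid), so the wood stain is Code DG9.
Total Code DG8: (two 100 L containers = 200 L) + (two 66.25 L containers = 132.5 L) = 332.5 L.
332.5 L > 250 L (express courier limit, Code DG8) — over the limit.
Code DG9 quantity: three 16.17 L containers = 48.51 L.
48.51 L is within the express courier limit of 50 L for Code DG9.
The segregation rule (Code DG6 with Code DG1) does not apply to Code DG8 with Code DG9.

No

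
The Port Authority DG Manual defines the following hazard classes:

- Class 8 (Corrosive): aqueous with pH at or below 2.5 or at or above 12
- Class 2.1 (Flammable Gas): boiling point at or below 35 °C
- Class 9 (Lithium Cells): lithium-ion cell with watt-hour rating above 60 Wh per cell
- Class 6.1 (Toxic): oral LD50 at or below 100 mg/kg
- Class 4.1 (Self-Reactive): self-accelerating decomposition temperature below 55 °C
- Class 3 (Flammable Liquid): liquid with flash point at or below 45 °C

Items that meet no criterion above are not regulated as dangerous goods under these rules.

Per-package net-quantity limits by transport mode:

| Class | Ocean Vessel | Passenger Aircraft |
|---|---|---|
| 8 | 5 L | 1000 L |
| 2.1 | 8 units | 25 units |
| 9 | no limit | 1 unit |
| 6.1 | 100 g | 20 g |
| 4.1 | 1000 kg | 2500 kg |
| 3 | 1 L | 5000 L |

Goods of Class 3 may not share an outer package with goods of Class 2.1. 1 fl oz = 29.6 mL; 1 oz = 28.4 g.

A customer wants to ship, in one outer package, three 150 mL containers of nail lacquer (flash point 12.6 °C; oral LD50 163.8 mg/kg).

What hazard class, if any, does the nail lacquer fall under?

With flash point 12.6 °C (≤ 45 °C), the nail lacquer falls in Class 3.

Class 3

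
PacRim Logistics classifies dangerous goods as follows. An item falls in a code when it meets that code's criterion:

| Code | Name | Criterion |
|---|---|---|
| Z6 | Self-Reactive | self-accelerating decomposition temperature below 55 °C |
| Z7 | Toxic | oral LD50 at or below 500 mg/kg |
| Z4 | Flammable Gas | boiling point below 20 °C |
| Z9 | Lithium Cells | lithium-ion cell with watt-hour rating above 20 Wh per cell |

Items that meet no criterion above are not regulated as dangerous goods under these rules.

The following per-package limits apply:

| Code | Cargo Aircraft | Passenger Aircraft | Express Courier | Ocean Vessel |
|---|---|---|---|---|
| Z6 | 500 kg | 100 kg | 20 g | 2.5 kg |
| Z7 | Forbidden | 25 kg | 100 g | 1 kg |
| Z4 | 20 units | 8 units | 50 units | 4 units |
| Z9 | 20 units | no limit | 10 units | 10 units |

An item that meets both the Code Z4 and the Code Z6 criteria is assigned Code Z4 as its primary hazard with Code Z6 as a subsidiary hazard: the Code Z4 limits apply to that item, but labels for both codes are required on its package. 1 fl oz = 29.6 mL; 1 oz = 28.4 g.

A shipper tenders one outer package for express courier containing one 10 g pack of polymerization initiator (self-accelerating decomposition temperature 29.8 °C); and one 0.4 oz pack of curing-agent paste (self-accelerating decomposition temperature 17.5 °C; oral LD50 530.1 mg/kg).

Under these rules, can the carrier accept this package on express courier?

Polymerization initiator: self-accelerating decomposition temperature 29.8 °C < 55 °C → Code Z6 (Self-Reactive).
Curing-agent paste: self-accelerating decomposition temperature 17.5 °C < 55 °C → Code Z6 (Self-Reactive).
Total Code Z6: 10 g + (one 0.4 oz pack = 11.36 g) = 21.36 g.
21.36 g exceeds the express courier limit of 20 g for Code Z6.

No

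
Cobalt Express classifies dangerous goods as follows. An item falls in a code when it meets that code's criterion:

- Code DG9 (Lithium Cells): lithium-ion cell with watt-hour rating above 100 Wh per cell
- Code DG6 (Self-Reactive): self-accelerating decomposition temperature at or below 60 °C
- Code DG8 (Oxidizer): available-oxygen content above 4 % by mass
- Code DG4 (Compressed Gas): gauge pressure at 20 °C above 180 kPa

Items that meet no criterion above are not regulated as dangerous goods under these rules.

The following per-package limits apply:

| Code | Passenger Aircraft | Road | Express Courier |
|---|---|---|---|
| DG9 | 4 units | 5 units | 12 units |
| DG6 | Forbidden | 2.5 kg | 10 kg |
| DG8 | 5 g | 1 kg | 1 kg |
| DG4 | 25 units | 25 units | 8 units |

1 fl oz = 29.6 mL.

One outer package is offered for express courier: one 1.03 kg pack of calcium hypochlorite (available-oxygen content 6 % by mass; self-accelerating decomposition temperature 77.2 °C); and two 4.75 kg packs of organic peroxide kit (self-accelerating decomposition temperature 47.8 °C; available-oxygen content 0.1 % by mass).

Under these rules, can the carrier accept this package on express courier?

Available-oxygen content 6 % by mass meets the Code DG8 criterion (Oxidizer), so the calcium hypochlorite is Code DG8.
Organic peroxide kit: self-accelerating decomposition temperature 47.8 °C ≤ 60 °C → Code DG6 (Self-Reactive).
Code DG8 quantity: 1.03 kg.
1.03 kg exceeds the express courier limit of 1 kg for Code DG8.
Code DG6 quantity: two 4.75 kg packs = 9.5 kg.
9.5 kg is within the express courier limit of 10 kg for Code DG6.

No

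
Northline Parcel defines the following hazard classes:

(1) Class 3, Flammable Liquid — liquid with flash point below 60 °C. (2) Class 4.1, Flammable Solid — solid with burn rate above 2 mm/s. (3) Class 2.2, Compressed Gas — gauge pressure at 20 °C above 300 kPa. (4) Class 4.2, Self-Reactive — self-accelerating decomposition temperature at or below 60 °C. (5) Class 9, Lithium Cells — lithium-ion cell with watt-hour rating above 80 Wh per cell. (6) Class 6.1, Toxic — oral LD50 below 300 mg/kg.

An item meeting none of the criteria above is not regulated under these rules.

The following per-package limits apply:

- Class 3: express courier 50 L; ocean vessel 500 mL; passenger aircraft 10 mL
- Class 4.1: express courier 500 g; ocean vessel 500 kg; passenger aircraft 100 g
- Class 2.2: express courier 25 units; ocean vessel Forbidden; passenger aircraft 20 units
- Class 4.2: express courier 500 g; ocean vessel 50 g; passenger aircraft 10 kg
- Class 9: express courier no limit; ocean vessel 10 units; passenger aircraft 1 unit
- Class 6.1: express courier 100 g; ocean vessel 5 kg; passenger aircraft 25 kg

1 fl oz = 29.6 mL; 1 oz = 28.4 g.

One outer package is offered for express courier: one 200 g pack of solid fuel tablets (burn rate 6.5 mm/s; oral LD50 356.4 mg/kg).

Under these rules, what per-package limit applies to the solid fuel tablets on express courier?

500 g

Solid fuel tablets: burn rate 6.5 mm/s > 2 mm/s → Class 4.1 (Flammable Solid).
The express courier limit for Class 4.1 is 500 g.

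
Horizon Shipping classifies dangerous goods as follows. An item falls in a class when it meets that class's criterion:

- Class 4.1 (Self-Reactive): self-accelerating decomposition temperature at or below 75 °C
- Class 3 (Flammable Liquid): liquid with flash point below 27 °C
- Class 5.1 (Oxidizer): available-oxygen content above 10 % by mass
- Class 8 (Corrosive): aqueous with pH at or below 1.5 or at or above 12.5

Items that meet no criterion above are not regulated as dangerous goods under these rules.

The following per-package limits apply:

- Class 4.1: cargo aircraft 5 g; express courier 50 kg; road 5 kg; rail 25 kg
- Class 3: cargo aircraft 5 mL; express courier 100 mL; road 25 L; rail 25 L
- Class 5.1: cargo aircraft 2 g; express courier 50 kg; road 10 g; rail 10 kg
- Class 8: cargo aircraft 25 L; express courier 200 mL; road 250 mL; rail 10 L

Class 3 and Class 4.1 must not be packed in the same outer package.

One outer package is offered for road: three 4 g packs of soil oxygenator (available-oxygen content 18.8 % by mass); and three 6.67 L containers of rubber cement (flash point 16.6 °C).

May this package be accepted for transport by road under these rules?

Available-oxygen content 18.8 % by mass meets the Class 5.1 criterion (Oxidizer), so the soil oxygenator is Class 5.1.
With flash point 16.6 °C (< 27 °C), the rubber cement falls in Class 3.
Class 5.1 quantity: three 4 g packs = 12 g.
12 g exceeds the road limit of 10 g for Class 5.1.
Class 3 quantity: three 6.67 L containers = 20.01 L.
20.01 L ≤ 25 L (road limit, Class 3) — within limit.
The segregation rule (Class 3 with Class 4.1) does not apply to Class 5.1 with Class 3.

No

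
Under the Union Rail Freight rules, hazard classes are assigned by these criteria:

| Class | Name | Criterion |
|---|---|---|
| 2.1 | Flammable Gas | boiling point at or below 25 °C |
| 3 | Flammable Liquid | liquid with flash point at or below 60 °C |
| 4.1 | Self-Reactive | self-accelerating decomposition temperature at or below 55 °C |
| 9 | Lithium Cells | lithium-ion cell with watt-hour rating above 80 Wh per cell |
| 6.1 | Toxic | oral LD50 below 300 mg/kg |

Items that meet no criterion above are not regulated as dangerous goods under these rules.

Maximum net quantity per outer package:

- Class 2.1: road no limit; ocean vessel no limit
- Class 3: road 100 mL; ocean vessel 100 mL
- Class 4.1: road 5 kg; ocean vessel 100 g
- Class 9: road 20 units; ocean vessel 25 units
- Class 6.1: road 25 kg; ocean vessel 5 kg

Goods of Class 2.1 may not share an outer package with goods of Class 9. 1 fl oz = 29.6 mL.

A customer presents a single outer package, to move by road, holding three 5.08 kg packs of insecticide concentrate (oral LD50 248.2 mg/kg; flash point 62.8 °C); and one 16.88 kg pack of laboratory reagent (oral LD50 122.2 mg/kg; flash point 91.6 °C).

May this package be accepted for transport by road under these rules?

No

Oral LD50 248.2 mg/kg meets the Class 6.1 criterion (Toxic), so the insecticide concentrate is Class 6.1.
Laboratory reagent: oral LD50 122.2 mg/kg < 300 mg/kg → Class 6.1 (Toxic).
Total Class 6.1: (three 5.08 kg packs = 15.24 kg) + 16.88 kg = 32.12 kg.
32.12 kg exceeds the road limit of 25 kg for Class 6.1.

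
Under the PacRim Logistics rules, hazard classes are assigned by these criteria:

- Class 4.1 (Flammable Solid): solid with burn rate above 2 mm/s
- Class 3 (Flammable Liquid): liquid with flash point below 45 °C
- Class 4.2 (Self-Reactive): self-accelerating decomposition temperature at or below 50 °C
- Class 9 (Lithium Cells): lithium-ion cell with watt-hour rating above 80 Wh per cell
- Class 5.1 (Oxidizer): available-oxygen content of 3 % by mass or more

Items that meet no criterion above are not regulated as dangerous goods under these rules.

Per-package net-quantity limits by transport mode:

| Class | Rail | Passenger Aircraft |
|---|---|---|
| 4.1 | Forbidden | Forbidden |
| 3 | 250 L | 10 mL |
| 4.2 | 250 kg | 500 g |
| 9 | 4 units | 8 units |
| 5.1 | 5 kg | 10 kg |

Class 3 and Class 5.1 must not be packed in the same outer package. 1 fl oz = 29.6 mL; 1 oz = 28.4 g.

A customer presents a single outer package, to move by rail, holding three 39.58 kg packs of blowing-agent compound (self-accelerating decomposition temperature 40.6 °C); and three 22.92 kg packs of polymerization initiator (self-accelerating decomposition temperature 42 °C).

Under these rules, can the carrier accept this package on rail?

Blowing-agent compound: self-accelerating decomposition temperature 40.6 °C ≤ 50 °C → Class 4.2 (Self-Reactive).
Self-accelerating decomposition temperature 42 °C meets the Class 4.2 criterion (Self-Reactive), so the polymerization initiator is Class 4.2.
Class 4.2 net quantity: (three 39.58 kg packs = 118.74 kg) + (three 22.92 kg packs = 68.76 kg) = 187.5 kg.
187.5 kg ≤ 250 kg (rail limit, Class 4.2) — within limit.

Yes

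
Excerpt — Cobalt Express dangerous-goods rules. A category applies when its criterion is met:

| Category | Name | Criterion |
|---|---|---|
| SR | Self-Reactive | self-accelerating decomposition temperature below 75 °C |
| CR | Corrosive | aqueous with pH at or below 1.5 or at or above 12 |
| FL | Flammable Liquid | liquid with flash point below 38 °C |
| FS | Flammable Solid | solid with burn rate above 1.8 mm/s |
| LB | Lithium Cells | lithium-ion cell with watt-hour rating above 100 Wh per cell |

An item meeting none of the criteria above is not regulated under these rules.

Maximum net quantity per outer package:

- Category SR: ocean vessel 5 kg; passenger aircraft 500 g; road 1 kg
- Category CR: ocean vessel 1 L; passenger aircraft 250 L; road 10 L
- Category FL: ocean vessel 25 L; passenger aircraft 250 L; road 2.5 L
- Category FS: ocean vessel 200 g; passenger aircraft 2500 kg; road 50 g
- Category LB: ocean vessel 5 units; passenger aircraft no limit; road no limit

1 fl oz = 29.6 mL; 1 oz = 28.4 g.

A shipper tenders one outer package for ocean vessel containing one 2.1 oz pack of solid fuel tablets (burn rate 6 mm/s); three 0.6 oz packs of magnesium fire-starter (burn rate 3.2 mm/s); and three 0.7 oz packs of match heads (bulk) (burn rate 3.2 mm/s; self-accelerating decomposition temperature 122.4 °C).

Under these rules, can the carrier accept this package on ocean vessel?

Burn rate 6 mm/s meets the Category FS criterion (Flammable Solid), so the solid fuel tablets are Category FS.
The magnesium fire-starter has burn rate 3.2 mm/s, which is > 1.8 mm/s, so it is Category FS (Flammable Solid).
The match heads (bulk) have burn rate 3.2 mm/s, which is > 1.8 mm/s, so they are Category FS (Flammable Solid).
Total Category FS: (one 2.1 oz pack = 59.64 g) + (three 0.6 oz packs = 51.12 g) + (three 0.7 oz packs = 59.64 g) = 170.4 g.
That is within the Category FS ocean vessel limit of 200 g.

Yes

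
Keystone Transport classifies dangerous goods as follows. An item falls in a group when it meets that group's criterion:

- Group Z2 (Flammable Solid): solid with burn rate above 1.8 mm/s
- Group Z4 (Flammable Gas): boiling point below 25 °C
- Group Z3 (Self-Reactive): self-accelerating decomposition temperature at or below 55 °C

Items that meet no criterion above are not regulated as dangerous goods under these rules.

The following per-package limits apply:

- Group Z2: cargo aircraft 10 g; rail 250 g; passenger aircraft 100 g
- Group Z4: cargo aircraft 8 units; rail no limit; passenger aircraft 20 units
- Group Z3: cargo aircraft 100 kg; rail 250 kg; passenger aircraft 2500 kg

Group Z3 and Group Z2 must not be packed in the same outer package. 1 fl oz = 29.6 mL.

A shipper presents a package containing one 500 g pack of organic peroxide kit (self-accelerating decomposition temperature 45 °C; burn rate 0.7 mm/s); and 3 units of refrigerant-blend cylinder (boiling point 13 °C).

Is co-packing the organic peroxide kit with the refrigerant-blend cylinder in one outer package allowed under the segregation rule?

Self-accelerating decomposition temperature 45 °C meets the Group Z3 criterion (Self-Reactive), so the organic peroxide kit is Group Z3.
The refrigerant-blend cylinder has boiling point 13 °C, which is < 25 °C, so it is Group Z4 (Flammable Gas).
No segregation rule bars Group Z3 with Group Z4.

Yes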